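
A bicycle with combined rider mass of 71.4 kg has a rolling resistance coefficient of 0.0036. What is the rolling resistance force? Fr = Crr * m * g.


Fr = 0.0036 * 71.4 * 9.81
= 0.25704 * 9.81
= 2.522 N

2.522 N


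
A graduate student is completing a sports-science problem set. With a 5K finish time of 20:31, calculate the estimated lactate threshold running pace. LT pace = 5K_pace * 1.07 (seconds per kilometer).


Race duration = 1231 s for 5 km
Average pace = 1231 / 5 = 246.2 s/km
LT pace = 246.2 * 1.07
= 263.43 s/km

263.43 s/km


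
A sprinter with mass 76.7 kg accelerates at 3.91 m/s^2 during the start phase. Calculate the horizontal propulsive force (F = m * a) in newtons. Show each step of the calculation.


F = m * a
= 76.7 * 3.91
= 299.9 N

299.9 N


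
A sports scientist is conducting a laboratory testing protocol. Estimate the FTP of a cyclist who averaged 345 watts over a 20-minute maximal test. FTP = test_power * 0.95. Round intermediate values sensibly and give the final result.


FTP = 345 * 0.95 = 327.75 W

327.75 W


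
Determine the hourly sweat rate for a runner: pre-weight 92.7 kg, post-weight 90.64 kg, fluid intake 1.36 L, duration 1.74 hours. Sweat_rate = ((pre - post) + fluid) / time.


Mass lost = 92.7 - 90.64 = 2.06 kg
Add fluid consumed: 2.06 + 1.36 = 3.42 L total sweat
Sweat rate = 3.42 / 1.74 = 1.966 L/h

1.966 L/h


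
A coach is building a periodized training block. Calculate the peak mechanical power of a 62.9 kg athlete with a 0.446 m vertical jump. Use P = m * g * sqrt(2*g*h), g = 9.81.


First, sqrt(2gh) = sqrt(2 * 9.81 * 0.446)
= sqrt(8.75052) = 2.958128 m/s
Power = 62.9 * 9.81 * 2.958128 = 1825.31 W

1825.31 W


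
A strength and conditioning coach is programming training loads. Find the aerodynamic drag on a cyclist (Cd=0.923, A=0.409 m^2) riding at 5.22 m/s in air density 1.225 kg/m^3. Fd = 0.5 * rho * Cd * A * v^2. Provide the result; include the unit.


Fd = 0.5 * 1.225 * 0.923 * 0.409 * 5.22^2
= 0.5 * 1.225 * 0.923 * 0.409 * 27.2484
= 6.3 N

6.3 N


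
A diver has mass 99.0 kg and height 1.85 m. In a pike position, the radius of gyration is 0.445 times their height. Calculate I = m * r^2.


r = 0.445 * 1.85 = 0.82325 m
I = m * r^2 = 99.0 * 0.677741 = 67.096 kg*m^2

67.096 kg*m^2


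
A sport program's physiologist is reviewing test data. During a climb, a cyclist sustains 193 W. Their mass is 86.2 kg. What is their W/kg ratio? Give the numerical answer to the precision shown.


Power-to-weight = 193 W / 86.2 kg
= 2.239 W/kg

2.239 W/kg


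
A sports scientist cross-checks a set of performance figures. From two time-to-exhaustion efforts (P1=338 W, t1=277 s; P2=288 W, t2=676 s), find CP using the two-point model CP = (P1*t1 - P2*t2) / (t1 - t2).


Work in trial 1 = 93626 J
Work in trial 2 = 194688 J
Delta work = -101062 J
Delta time = -399 s
CP = -101062 / -399 = 253.29 W

253.29 W


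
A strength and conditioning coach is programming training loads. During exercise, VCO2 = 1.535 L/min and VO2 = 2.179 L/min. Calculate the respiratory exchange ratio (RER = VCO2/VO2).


RER = VCO2 / VO2
= 1.535 / 2.179
= 0.7045

0.7045


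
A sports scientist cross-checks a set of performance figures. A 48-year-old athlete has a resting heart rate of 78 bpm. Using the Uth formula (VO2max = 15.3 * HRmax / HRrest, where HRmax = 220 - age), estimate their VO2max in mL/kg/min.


HRmax = 220 - 48 = 172 bpm
Ratio = HRmax / HRrest = 172 / 78 = 2.2051
VO2max = 15.3 * 2.2051 = 33.74 mL/kg/min

33.74 mL/kg/min


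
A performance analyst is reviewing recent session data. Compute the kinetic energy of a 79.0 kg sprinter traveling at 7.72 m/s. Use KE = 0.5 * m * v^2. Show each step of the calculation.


Velocity squared = 59.5984
KE = 0.5 * 79.0 * 59.5984 = 2354.14 J

2354.14 J


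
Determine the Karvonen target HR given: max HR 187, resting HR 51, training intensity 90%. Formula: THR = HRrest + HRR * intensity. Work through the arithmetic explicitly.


HRR = HRmax - HRrest = 187 - 51 = 136
THR = 51 + 136 * 0.9
= 173.4 bpm

173.4 bpm


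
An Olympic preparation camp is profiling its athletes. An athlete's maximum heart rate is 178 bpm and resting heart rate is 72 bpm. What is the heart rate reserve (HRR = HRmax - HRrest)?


HRR = HRmax - HRrest
= 178 - 72
= 106 bpm

106 bpm


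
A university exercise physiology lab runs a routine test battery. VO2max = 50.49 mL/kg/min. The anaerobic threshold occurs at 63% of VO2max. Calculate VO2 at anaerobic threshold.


AT fraction = 63 / 100 = 0.63
AT VO2 = 50.49 * 0.63
= 31.81 mL/kg/min

31.81 mL/kg/min


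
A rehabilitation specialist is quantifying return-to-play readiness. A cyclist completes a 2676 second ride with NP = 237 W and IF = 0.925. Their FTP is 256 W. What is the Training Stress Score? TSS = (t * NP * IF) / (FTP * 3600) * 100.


t * NP * IF = 2676 * 237 * 0.925 = 586646.1
FTP * 3600 = 921600
TSS = (586646.1 / 921600) * 100 = 63.66

63.66 TSS


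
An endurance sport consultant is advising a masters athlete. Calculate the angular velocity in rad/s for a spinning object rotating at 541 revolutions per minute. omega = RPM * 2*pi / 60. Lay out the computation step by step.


omega = RPM * 2*pi / 60
= 541 * 6.28318531 / 60
= 56.653 rad/s

56.653 rad/s


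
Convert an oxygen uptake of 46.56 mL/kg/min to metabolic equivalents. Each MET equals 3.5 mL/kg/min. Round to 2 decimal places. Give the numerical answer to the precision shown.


One MET = 3.5 mL/kg/min
Number of METs = 46.56 / 3.5
= 13.3 METs

13.3 METs


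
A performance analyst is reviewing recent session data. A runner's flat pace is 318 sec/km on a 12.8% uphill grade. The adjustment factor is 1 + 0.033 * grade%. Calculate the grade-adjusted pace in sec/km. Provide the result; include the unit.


Factor = 1 + 0.033 * 12.8 = 1.4224
Adjusted pace = 318 * 1.4224
= 452.32 sec/km

452.32 s/km


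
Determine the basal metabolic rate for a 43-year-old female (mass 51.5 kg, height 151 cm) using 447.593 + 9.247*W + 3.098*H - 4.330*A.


BMR = 447.593 + 9.247*51.5 + 3.098*151 - 4.330*43
= 1205.42 kcal/day

1205.42 kcal/day


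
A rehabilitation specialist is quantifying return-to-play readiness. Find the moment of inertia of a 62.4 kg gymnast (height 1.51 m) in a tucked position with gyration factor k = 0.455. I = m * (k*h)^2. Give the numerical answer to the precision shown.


Radius of gyration = 0.455 * 1.51 = 0.68705 m
I = 62.4 * 0.68705^2
= 62.4 * 0.472038
= 29.455 kg*m^2

29.455 kg*m^2


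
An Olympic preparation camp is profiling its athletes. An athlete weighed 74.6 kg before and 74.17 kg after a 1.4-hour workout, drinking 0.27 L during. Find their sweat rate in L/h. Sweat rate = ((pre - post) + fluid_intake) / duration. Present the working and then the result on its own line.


Body mass change = 0.43 kg
Total sweat loss = 0.43 + 0.27 = 0.7 L
Rate = 0.7 / 1.4 = 0.5 L/h

0.5 L/h


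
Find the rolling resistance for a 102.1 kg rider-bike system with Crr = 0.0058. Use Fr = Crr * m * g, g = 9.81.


m * g = 102.1 * 9.81 = 1001.601 N
Fr = 0.0058 * 1001.601 = 5.809 N

5.809 N


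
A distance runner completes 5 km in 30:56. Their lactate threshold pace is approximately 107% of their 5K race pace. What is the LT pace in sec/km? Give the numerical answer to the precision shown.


Convert to seconds: 30 min 56 s = 1856 s
Pace per km = 1856 / 5 = 371.2 s/km
LT pace = 371.2 * 1.07 = 397.18 s/km

397.18 s/km


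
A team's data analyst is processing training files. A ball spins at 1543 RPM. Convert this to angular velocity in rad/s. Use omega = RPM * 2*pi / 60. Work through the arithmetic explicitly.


omega = 1543 * 2 * pi / 60
= 1543 * 6.28318531 / 60
= 9694.955 / 60
= 161.583 rad/s

161.583 rad/s


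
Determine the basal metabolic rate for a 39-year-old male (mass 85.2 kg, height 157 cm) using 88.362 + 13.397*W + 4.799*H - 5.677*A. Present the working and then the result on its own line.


BMR = 88.362 + 13.397*85.2 + 4.799*157 - 5.677*39
= 1761.83 kcal/day

1761.83 kcal/day


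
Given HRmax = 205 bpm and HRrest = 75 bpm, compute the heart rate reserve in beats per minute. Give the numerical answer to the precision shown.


Heart rate reserve = maximum HR minus resting HR
HRR = 205 - 75 = 130 bpm

130 bpm


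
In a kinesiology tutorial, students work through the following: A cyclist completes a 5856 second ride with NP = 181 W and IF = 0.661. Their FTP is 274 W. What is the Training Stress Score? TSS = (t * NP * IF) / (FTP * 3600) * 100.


t * NP * IF = 5856 * 181 * 0.661 = 700617.696
FTP * 3600 = 986400
TSS = (700617.696 / 986400) * 100 = 71.03

71.03 TSS


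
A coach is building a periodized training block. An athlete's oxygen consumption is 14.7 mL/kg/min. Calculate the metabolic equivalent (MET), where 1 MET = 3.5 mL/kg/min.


MET = VO2 / 3.5
= 14.7 / 3.5
= 4.2 METs

4.2 METs


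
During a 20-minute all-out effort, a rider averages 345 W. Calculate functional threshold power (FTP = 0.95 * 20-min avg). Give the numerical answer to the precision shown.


FTP = 0.95 * 345
= 327.75 W

327.75 W


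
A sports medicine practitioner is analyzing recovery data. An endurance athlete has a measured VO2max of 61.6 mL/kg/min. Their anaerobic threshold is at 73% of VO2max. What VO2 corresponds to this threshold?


Anaerobic threshold VO2 = VO2max * 73%
= 61.6 * 0.73
= 44.97 mL/kg/min

44.97 mL/kg/min


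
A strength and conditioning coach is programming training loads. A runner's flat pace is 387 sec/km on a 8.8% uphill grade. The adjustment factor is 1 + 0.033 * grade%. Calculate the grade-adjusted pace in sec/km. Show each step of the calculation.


Factor = 1 + 0.033 * 8.8 = 1.2904
Adjusted pace = 387 * 1.2904
= 499.38 sec/km

499.38 s/km


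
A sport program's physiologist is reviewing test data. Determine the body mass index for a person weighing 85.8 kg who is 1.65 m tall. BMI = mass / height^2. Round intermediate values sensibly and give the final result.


BMI = mass / height^2
= 85.8 / 1.65^2
= 85.8 / 2.7225
= 31.52 kg/m^2

31.52 kg/m^2


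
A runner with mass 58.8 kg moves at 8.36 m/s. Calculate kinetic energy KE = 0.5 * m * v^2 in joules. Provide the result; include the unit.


v^2 = 8.36^2 = 69.8896
KE = 0.5 * 58.8 * 69.8896
= 2054.75 J

2054.75 J


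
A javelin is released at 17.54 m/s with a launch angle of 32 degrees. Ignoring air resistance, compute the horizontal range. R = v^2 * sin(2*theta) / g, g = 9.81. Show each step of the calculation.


Launch speed squared = 307.6516
sin(2 * 32 deg) = 0.898794
Range = 307.6516 * 0.898794 / 9.81
= 28.187 m

28.187 m


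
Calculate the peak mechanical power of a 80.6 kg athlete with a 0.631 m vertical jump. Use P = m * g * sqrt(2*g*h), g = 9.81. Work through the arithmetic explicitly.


First, sqrt(2gh) = sqrt(2 * 9.81 * 0.631)
= sqrt(12.38022) = 3.518554 m/s
Power = 80.6 * 9.81 * 3.518554 = 2782.07 W

2782.07 W


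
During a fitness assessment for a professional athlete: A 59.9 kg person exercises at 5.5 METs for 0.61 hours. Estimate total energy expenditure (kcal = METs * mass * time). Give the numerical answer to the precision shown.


Energy = METs * mass(kg) * time(h)
= 5.5 * 59.9 * 0.61
= 200.96 kcal

200.96 kcal


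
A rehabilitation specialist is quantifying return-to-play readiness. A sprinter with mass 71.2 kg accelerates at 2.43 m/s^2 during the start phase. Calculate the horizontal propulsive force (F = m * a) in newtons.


F = m * a
= 71.2 * 2.43
= 173.02 N

173.02 N


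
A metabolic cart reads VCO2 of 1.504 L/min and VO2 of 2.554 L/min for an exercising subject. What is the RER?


RER = VCO2 / VO2 = 1.504 / 2.554 = 0.5889

0.5889


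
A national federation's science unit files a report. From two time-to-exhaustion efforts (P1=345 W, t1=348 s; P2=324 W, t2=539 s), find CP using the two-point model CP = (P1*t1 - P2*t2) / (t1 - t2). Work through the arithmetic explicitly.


Work in trial 1 = 120060 J
Work in trial 2 = 174636 J
Delta work = -54576 J
Delta time = -191 s
CP = -54576 / -191 = 285.74 W

285.74 W


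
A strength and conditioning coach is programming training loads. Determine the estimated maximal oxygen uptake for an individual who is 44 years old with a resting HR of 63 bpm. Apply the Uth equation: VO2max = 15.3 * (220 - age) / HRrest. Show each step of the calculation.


HRmax = 220 - 44 = 176
VO2max = 15.3 * (176 / 63)
= 15.3 * 2.7937
= 42.74 mL/kg/min

42.74 mL/kg/min


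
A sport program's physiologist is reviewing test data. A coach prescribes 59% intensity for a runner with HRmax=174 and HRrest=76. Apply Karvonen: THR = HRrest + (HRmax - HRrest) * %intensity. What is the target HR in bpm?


Heart rate reserve = 174 - 76 = 98
Intensity fraction = 59 / 100 = 0.59
THR = 76 + 98 * 0.59 = 133.82 bpm

133.82 bpm


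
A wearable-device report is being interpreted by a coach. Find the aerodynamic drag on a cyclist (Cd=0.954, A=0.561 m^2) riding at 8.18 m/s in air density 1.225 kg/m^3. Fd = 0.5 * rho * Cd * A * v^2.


Fd = 0.5 * 1.225 * 0.954 * 0.561 * 8.18^2
= 0.5 * 1.225 * 0.954 * 0.561 * 66.9124
= 21.934 N

21.934 N


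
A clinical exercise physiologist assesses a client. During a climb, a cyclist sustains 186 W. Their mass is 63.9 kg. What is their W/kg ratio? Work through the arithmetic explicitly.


Power-to-weight = 186 W / 63.9 kg
= 2.911 W/kg

2.911 W/kg


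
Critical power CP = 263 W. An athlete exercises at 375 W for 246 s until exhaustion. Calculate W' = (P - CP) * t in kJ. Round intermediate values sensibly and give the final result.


P - CP = 375 - 263 = 112 W
W' = 112 * 246 = 27552 J
= 27552 / 1000 = 27.552 kJ

27.552 kJ


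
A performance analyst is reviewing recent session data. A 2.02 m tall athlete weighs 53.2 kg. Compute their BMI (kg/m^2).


height^2 = 4.0804 m^2
BMI = 53.2 / 4.0804 = 13.04 kg/m^2

13.04 kg/m^2


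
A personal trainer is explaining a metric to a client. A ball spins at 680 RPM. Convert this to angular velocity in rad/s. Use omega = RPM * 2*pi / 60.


omega = 680 * 2 * pi / 60
= 680 * 6.28318531 / 60
= 4272.566 / 60
= 71.209 rad/s

71.209 rad/s


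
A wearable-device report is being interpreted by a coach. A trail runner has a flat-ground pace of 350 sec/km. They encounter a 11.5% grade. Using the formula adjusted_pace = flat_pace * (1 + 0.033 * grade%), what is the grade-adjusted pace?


Grade factor = 1 + 0.033 * 11.5 = 1.3795
Adjusted = 350 * 1.3795 = 482.83 sec/km

482.83 s/km


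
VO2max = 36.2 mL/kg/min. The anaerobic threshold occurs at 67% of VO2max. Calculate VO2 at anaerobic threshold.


AT fraction = 67 / 100 = 0.67
AT VO2 = 36.2 * 0.67
= 24.25 mL/kg/min

24.25 mL/kg/min


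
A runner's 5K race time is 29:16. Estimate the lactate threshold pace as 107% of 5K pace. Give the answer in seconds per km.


Total race time = 29*60 + 16 = 1756 seconds
5K pace = 1756 / 5 = 351.2 sec/km
LT pace = 351.2 * 1.07 = 375.78 sec/km

375.78 s/km


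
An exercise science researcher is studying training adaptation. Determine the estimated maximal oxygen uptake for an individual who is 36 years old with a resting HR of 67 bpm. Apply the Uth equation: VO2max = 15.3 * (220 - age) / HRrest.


HRmax = 220 - 36 = 184
VO2max = 15.3 * (184 / 67)
= 15.3 * 2.7463
= 42.02 mL/kg/min

42.02 mL/kg/min


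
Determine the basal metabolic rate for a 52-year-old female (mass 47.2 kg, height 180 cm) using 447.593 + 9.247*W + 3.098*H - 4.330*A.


BMR = 447.593 + 9.247*47.2 + 3.098*180 - 4.330*52
= 1216.53 kcal/day

1216.53 kcal/day


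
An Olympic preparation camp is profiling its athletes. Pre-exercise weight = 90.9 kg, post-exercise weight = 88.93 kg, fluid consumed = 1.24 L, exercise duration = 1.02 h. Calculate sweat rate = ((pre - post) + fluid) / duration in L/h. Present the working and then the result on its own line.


Weight loss = 90.9 - 88.93 = 1.97 kg (approx L)
Total sweat = 1.97 + 1.24 = 3.21 L
Sweat rate = 3.21 / 1.02 = 3.147 L/h

3.147 L/h


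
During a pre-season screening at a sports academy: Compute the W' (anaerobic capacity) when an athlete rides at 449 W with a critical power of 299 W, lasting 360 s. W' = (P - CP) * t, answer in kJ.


Above-CP power = 150 W
Duration = 360 s
W' = 150 * 360 = 54000 J
Convert: 54000 / 1000 = 54.0 kJ

54.0 kJ


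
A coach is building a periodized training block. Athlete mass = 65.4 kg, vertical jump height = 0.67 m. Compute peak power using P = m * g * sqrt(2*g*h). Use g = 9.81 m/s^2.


sqrt(2 * 9.81 * 0.67) = sqrt(13.1454) = 3.625659 m/s
P = 65.4 * 9.81 * 3.625659
= 2326.13 W

2326.13 W


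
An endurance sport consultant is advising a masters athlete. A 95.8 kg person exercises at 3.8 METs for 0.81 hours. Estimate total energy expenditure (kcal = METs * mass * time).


Energy = METs * mass(kg) * time(h)
= 3.8 * 95.8 * 0.81
= 294.87 kcal

294.87 kcal


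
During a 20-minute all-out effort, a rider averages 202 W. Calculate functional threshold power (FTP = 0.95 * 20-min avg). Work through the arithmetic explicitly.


FTP = 0.95 * 202
= 191.9 W

191.9 W


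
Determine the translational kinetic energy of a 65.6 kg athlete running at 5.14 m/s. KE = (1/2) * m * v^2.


KE = 0.5 * m * v^2
= 0.5 * 65.6 * 5.14^2
= 0.5 * 65.6 * 26.4196
= 866.56 J

866.56 J


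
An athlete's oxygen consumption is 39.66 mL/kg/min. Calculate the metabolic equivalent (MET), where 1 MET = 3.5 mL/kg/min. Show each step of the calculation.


MET = VO2 / 3.5
= 39.66 / 3.5
= 11.33 METs

11.33 METs


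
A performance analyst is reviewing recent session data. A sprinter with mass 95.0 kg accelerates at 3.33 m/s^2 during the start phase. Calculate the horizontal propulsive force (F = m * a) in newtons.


F = m * a
= 95.0 * 3.33
= 316.35 N

316.35 N


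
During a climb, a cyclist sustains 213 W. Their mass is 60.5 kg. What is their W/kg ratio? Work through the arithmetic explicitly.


Power-to-weight = 213 W / 60.5 kg
= 3.521 W/kg

3.521 W/kg


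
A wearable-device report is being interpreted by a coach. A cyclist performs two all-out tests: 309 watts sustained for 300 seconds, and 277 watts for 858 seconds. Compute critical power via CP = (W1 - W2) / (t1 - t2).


W1 = P1 * t1 = 309 * 300 = 92700 J
W2 = P2 * t2 = 277 * 858 = 237666 J
CP = (92700 - 237666) / (300 - 858)
= 259.8 W

259.8 W


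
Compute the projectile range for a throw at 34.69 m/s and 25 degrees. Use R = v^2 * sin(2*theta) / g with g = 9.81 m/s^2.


Two times the angle = 50 degrees
sin(50) = 0.766044
R = 1203.3961 * 0.766044 / 9.81 = 93.971 m

93.971 m


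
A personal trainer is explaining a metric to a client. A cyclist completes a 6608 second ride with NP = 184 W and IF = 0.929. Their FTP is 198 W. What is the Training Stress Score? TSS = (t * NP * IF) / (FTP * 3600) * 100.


t * NP * IF = 6608 * 184 * 0.929 = 1129545.088
FTP * 3600 = 712800
TSS = (1129545.088 / 712800) * 100 = 158.47

158.47 TSS


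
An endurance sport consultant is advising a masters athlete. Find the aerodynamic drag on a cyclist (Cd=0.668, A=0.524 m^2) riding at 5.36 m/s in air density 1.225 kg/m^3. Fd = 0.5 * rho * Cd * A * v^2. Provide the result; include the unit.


Fd = 0.5 * 1.225 * 0.668 * 0.524 * 5.36^2
= 0.5 * 1.225 * 0.668 * 0.524 * 28.7296
= 6.159 N

6.159 N


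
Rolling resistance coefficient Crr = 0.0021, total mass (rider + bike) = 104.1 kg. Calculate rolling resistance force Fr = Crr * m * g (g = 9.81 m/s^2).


Fr = Crr * m * g
= 0.0021 * 104.1 * 9.81
= 2.145 N

2.145 N


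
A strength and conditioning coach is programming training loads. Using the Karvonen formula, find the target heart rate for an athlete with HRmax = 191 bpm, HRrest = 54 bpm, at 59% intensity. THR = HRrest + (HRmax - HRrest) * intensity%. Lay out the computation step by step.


HRR = 191 - 54 = 137
THR = 54 + 137 * 0.59
= 54 + 80.83
= 134.83 bpm

134.83 bpm


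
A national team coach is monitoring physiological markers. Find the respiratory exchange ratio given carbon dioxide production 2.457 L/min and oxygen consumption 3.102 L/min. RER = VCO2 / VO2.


VCO2 = 2.457 L/min
VO2 = 3.102 L/min
RER = 2.457 / 3.102 = 0.7921

0.7921


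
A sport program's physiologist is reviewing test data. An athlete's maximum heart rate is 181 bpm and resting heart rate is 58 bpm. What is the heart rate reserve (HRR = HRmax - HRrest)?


HRR = HRmax - HRrest
= 181 - 58
= 123 bpm

123 bpm


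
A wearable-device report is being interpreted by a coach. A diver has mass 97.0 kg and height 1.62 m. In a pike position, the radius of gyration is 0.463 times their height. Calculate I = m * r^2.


r = 0.463 * 1.62 = 0.75006 m
I = m * r^2 = 97.0 * 0.56259 = 54.571 kg*m^2

54.571 kg*m^2


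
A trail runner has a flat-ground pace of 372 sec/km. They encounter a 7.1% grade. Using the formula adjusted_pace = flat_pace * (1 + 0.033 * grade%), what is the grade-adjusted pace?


Grade factor = 1 + 0.033 * 7.1 = 1.2343
Adjusted = 372 * 1.2343 = 459.16 sec/km

459.16 s/km


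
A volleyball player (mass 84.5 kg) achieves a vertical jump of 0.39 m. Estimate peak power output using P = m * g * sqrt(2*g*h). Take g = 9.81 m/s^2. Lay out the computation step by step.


2 * g * h = 2 * 9.81 * 0.39 = 7.6518
sqrt(7.6518) = 2.766189 m/s
P = 84.5 * 9.81 * 2.766189 = 2293.02 W

2293.02 W


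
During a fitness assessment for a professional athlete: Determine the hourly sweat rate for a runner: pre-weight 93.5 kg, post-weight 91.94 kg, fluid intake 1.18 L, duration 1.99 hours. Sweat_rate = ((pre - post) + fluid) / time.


Mass lost = 93.5 - 91.94 = 1.56 kg
Add fluid consumed: 1.56 + 1.18 = 2.74 L total sweat
Sweat rate = 2.74 / 1.99 = 1.377 L/h

1.377 L/h


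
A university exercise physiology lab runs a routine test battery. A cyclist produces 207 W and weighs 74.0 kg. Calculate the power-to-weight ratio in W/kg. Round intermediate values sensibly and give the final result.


P/W = power / mass
= 207 / 74.0
= 2.797 W/kg

2.797 W/kg


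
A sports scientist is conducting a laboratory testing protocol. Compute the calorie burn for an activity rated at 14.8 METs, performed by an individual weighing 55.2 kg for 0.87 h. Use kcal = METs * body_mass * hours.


Product of METs and mass = 14.8 * 55.2 = 816.96
Total kcal = 816.96 * 0.87 = 710.76 kcal

710.76 kcal


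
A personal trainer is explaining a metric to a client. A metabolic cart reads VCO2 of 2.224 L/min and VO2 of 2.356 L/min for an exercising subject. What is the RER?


RER = VCO2 / VO2 = 2.224 / 2.356 = 0.944

0.944


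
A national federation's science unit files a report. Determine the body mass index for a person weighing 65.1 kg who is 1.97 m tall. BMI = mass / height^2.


BMI = mass / height^2
= 65.1 / 1.97^2
= 65.1 / 3.8809
= 16.77 kg/m^2

16.77 kg/m^2


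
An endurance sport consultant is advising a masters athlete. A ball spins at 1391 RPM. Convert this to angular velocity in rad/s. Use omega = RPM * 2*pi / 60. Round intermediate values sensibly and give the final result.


omega = 1391 * 2 * pi / 60
= 1391 * 6.28318531 / 60
= 8739.911 / 60
= 145.665 rad/s

145.665 rad/s


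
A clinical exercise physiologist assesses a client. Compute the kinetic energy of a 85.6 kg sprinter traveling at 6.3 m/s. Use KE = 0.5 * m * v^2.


Velocity squared = 39.69
KE = 0.5 * 85.6 * 39.69 = 1698.73 J

1698.73 J


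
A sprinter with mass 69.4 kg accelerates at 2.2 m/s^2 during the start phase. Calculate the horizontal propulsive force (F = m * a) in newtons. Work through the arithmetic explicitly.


F = m * a
= 69.4 * 2.2
= 152.68 N

152.68 N


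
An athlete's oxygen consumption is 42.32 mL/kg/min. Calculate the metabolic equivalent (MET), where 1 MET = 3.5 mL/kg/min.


MET = VO2 / 3.5
= 42.32 / 3.5
= 12.09 METs

12.09 METs


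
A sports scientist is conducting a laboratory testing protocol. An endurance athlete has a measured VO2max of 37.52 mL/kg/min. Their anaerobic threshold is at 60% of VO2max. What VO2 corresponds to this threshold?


Anaerobic threshold VO2 = VO2max * 60%
= 37.52 * 0.6
= 22.51 mL/kg/min

22.51 mL/kg/min


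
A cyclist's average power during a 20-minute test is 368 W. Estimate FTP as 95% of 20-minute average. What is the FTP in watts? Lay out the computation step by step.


FTP = 20-min power * 0.95
= 368 * 0.95
= 349.6 W

349.6 W


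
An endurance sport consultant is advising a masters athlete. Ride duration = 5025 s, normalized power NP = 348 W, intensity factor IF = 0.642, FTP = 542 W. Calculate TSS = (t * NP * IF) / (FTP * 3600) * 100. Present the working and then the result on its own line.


Numerator = 5025 * 348 * 0.642 = 1122665.4
Denominator = 542 * 3600 = 1951200
TSS = 1122665.4 / 1951200 * 100
= 57.54

57.54 TSS


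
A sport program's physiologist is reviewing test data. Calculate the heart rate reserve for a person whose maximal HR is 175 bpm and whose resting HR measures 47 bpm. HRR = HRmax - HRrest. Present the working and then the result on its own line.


HRmax = 175 bpm
HRrest = 47 bpm
HRR = 175 - 47 = 128 bpm

128 bpm


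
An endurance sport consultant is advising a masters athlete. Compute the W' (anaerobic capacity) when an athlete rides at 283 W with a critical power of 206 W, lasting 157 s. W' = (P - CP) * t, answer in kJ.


Above-CP power = 77 W
Duration = 157 s
W' = 77 * 157 = 12089 J
Convert: 12089 / 1000 = 12.089 kJ

12.089 kJ


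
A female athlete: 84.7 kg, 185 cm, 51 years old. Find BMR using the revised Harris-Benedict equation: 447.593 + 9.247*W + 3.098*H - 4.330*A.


Intercept = 447.593
Weight contribution = 9.247 * 84.7 = 783.2209
Height contribution = 3.098 * 185 = 573.13
Age contribution = 4.33 * 51 = 220.83
BMR = 447.593 + 783.2209 + 573.13 - 220.83
= 1583.11 kcal/day

1583.11 kcal/day


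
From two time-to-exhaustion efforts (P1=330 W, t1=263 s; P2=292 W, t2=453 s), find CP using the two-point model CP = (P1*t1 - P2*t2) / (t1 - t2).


Work in trial 1 = 86790 J
Work in trial 2 = 132276 J
Delta work = -45486 J
Delta time = -190 s
CP = -45486 / -190 = 239.4 W

239.4 W


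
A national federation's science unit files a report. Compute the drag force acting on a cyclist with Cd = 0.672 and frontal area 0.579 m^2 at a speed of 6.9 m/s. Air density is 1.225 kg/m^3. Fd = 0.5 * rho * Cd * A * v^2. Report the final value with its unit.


Step 1: v^2 = 47.61
Step 2: Fd = 0.5 * 1.225 * 0.672 * 0.579 * 47.61
= 11.346 N

11.346 N


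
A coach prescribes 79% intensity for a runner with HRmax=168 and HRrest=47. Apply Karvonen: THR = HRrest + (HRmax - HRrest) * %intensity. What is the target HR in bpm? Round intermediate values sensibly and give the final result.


Heart rate reserve = 168 - 47 = 121
Intensity fraction = 79 / 100 = 0.79
THR = 47 + 121 * 0.79 = 142.59 bpm

142.59 bpm


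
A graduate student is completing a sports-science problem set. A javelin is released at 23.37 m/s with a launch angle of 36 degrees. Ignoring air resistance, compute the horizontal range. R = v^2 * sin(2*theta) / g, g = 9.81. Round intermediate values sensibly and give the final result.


Launch speed squared = 546.1569
sin(2 * 36 deg) = 0.951057
Range = 546.1569 * 0.951057 / 9.81
= 52.949 m

52.949 m


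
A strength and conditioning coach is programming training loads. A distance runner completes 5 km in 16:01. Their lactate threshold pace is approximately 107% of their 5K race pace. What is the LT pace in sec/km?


Convert to seconds: 16 min 1 s = 961 s
Pace per km = 961 / 5 = 192.2 s/km
LT pace = 192.2 * 1.07 = 205.65 s/km

205.65 s/km


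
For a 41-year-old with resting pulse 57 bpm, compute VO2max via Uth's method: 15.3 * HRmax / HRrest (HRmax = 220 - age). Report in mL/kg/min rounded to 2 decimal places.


Step 1: HRmax = 220 - 41 = 179 bpm
Step 2: Ratio = 179 / 57 = 3.1404
Step 3: VO2max = 15.3 * 3.1404 = 48.05 mL/kg/min

48.05 mL/kg/min


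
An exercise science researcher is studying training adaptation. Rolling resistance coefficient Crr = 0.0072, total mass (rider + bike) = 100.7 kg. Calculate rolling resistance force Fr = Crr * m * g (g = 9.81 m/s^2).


Fr = Crr * m * g
= 0.0072 * 100.7 * 9.81
= 7.113 N

7.113 N


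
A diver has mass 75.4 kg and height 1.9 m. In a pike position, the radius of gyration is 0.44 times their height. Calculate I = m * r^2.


r = 0.44 * 1.9 = 0.836 m
I = m * r^2 = 75.4 * 0.698896 = 52.697 kg*m^2

52.697 kg*m^2


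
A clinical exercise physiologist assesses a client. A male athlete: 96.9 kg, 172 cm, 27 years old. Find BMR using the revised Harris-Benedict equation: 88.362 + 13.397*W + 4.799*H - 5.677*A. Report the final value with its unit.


Intercept = 88.362
Weight contribution = 13.397 * 96.9 = 1298.1693
Height contribution = 4.799 * 172 = 825.428
Age contribution = 5.677 * 27 = 153.279
BMR = 88.362 + 1298.1693 + 825.428 - 153.279
= 2058.68 kcal/day

2058.68 kcal/day


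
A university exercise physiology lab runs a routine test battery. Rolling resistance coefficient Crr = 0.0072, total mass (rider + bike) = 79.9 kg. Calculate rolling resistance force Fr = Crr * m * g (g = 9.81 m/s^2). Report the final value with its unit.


Fr = Crr * m * g
= 0.0072 * 79.9 * 9.81
= 5.643 N

5.643 N


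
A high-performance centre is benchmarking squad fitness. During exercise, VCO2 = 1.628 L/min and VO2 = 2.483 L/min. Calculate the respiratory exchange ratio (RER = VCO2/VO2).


RER = VCO2 / VO2
= 1.628 / 2.483
= 0.6557

0.6557


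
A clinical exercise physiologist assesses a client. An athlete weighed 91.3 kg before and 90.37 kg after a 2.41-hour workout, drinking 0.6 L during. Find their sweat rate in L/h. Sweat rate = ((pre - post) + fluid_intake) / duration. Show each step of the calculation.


Body mass change = 0.93 kg
Total sweat loss = 0.93 + 0.6 = 1.53 L
Rate = 1.53 / 2.41 = 0.635 L/h

0.635 L/h


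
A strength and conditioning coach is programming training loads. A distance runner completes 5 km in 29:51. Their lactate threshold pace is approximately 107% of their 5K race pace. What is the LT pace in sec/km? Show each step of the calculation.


Convert to seconds: 29 min 51 s = 1791 s
Pace per km = 1791 / 5 = 358.2 s/km
LT pace = 358.2 * 1.07 = 383.27 s/km

383.27 s/km


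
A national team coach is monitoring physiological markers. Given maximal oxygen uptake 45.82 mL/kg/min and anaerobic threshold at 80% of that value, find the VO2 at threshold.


Percentage as decimal = 0.8
VO2 at AT = 45.82 * 0.8 = 36.66 mL/kg/min

36.66 mL/kg/min


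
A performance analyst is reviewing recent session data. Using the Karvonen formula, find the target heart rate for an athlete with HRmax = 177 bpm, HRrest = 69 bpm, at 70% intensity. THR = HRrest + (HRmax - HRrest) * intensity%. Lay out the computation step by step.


HRR = 177 - 69 = 108
THR = 69 + 108 * 0.7
= 69 + 75.6
= 144.6 bpm

144.6 bpm


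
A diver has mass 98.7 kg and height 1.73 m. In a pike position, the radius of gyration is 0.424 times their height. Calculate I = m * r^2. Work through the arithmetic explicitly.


r = 0.424 * 1.73 = 0.73352 m
I = m * r^2 = 98.7 * 0.538052 = 53.106 kg*m^2

53.106 kg*m^2


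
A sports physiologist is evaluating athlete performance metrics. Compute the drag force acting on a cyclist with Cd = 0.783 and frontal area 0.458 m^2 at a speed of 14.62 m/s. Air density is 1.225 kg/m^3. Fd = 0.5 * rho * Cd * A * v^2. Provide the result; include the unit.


Step 1: v^2 = 213.7444
Step 2: Fd = 0.5 * 1.225 * 0.783 * 0.458 * 213.7444
= 46.949 N

46.949 N


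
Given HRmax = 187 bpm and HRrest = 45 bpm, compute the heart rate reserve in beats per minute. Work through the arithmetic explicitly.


Heart rate reserve = maximum HR minus resting HR
HRR = 187 - 45 = 142 bpm

142 bpm


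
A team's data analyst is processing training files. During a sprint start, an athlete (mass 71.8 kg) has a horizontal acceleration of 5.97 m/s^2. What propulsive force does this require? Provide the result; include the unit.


Propulsive force = mass * acceleration
= 71.8 kg * 5.97 m/s^2
= 428.65 N

428.65 N


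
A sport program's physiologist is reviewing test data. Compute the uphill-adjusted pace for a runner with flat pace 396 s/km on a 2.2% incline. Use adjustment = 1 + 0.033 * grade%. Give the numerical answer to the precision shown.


Adjustment factor = 1 + 0.033 * 2.2 = 1.0726
Grade-adjusted pace = 396 * 1.0726 = 424.75 s/km

424.75 s/km


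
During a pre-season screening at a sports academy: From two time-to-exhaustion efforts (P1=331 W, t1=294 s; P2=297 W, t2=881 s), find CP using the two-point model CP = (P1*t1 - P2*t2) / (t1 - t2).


Work in trial 1 = 97314 J
Work in trial 2 = 261657 J
Delta work = -164343 J
Delta time = -587 s
CP = -164343 / -587 = 279.97 W

279.97 W


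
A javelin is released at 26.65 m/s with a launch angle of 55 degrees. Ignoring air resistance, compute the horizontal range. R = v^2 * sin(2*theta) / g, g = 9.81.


Launch speed squared = 710.2225
sin(2 * 55 deg) = 0.939693
Range = 710.2225 * 0.939693 / 9.81
= 68.032 m

68.032 m


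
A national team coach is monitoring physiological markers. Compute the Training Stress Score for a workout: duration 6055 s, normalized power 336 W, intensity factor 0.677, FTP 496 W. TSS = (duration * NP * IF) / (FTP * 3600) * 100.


Product = 6055 * 336 * 0.677 = 1377342.96
Base = 496 * 3600 = 1785600
TSS = 1377342.96 / 1785600 * 100 = 77.14

77.14 TSS


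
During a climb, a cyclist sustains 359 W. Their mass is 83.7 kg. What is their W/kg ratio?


Power-to-weight = 359 W / 83.7 kg
= 4.289 W/kg

4.289 W/kg


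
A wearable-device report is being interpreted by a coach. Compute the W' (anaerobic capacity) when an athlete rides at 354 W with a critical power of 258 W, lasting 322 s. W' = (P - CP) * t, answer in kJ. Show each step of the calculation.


Above-CP power = 96 W
Duration = 322 s
W' = 96 * 322 = 30912 J
Convert: 30912 / 1000 = 30.912 kJ

30.912 kJ


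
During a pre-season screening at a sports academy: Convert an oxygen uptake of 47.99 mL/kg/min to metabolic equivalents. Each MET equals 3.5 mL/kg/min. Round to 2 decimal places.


One MET = 3.5 mL/kg/min
Number of METs = 47.99 / 3.5
= 13.71 METs

13.71 METs


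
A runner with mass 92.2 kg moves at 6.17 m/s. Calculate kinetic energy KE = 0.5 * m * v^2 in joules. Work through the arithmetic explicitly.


v^2 = 6.17^2 = 38.0689
KE = 0.5 * 92.2 * 38.0689
= 1754.98 J

1754.98 J


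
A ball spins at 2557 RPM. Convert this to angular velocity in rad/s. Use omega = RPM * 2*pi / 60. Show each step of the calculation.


omega = 2557 * 2 * pi / 60
= 2557 * 6.28318531 / 60
= 16066.105 / 60
= 267.768 rad/s

267.768 rad/s


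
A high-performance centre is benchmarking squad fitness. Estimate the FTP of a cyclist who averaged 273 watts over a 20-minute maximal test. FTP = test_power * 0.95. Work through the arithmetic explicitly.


FTP = 273 * 0.95 = 259.35 W

259.35 W


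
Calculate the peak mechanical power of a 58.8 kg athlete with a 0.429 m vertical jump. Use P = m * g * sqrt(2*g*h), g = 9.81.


First, sqrt(2gh) = sqrt(2 * 9.81 * 0.429)
= sqrt(8.41698) = 2.901203 m/s
Power = 58.8 * 9.81 * 2.901203 = 1673.5 W

1673.5 W


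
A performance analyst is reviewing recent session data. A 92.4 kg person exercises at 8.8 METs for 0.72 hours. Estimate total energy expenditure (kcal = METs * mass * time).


Energy = METs * mass(kg) * time(h)
= 8.8 * 92.4 * 0.72
= 585.45 kcal

585.45 kcal


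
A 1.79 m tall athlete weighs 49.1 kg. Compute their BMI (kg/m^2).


height^2 = 3.2041 m^2
BMI = 49.1 / 3.2041 = 15.32 kg/m^2

15.32 kg/m^2


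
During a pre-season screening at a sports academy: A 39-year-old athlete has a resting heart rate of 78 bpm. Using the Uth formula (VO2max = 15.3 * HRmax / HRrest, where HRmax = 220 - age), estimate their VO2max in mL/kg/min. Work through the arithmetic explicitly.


HRmax = 220 - 39 = 181 bpm
Ratio = HRmax / HRrest = 181 / 78 = 2.3205
VO2max = 15.3 * 2.3205 = 35.5 mL/kg/min

35.5 mL/kg/min


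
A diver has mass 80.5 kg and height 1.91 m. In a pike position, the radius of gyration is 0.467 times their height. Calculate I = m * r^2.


r = 0.467 * 1.91 = 0.89197 m
I = m * r^2 = 80.5 * 0.79561 = 64.047 kg*m^2

64.047 kg*m^2


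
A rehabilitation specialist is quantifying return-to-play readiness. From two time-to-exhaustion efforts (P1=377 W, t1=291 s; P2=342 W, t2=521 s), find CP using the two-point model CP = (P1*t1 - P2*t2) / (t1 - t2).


Work in trial 1 = 109707 J
Work in trial 2 = 178182 J
Delta work = -68475 J
Delta time = -230 s
CP = -68475 / -230 = 297.72 W

297.72 W


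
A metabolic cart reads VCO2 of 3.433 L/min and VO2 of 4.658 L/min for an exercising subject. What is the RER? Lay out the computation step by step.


RER = VCO2 / VO2 = 3.433 / 4.658 = 0.737

0.737


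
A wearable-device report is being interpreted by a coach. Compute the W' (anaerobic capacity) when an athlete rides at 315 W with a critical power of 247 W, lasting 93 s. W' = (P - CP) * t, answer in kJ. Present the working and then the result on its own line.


Above-CP power = 68 W
Duration = 93 s
W' = 68 * 93 = 6324 J
Convert: 6324 / 1000 = 6.324 kJ

6.324 kJ


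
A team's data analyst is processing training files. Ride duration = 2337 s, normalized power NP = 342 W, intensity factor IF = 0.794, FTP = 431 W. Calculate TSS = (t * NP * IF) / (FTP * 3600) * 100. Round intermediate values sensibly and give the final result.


Numerator = 2337 * 342 * 0.794 = 634607.676
Denominator = 431 * 3600 = 1551600
TSS = 634607.676 / 1551600 * 100
= 40.9

40.9 TSS


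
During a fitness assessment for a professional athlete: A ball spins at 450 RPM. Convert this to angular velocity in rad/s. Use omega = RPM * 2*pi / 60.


omega = 450 * 2 * pi / 60
= 450 * 6.28318531 / 60
= 2827.433 / 60
= 47.124 rad/s

47.124 rad/s


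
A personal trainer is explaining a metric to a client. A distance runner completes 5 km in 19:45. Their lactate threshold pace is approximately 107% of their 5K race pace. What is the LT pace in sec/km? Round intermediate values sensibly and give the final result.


Convert to seconds: 19 min 45 s = 1185 s
Pace per km = 1185 / 5 = 237.0 s/km
LT pace = 237.0 * 1.07 = 253.59 s/km

253.59 s/km


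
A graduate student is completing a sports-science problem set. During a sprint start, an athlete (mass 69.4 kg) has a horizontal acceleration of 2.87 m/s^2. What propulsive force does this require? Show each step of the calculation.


Propulsive force = mass * acceleration
= 69.4 kg * 2.87 m/s^2
= 199.18 N

199.18 N


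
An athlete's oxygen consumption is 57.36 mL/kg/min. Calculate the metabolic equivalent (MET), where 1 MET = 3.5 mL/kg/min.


MET = VO2 / 3.5
= 57.36 / 3.5
= 16.39 METs

16.39 METs


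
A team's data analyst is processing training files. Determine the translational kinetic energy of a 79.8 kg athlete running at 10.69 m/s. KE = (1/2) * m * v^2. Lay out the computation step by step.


KE = 0.5 * m * v^2
= 0.5 * 79.8 * 10.69^2
= 0.5 * 79.8 * 114.2761
= 4559.62 J

4559.62 J


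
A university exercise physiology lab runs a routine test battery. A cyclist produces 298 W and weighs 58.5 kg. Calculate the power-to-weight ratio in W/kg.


P/W = power / mass
= 298 / 58.5
= 5.094 W/kg

5.094 W/kg


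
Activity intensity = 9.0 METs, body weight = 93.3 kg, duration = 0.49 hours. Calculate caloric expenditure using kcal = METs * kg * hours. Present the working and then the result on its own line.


kcal = 9.0 * 93.3 * 0.49
= 839.7 * 0.49
= 411.45 kcal

411.45 kcal


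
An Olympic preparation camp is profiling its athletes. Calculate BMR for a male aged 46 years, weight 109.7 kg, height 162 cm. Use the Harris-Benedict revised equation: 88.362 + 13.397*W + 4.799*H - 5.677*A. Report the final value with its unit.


Substituting values:
W term = 13.397 * 109.7 = 1469.6509
H term = 4.799 * 162 = 777.438
A term = 5.677 * 46 = 261.142
BMR = 2074.31 kcal/day

2074.31 kcal/day
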